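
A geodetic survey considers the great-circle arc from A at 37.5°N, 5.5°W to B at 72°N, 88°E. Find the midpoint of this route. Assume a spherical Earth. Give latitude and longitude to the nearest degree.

Write both endpoints as unit vectors p₁, p₂ with components (cos φ cos λ, cos φ sin λ, sin φ).
The central angle between the endpoints is δ = arccos(p₁·p₂) ≈ 0.972 rad (55.7°).
Interpolate at f = 1/2 with slerp weights a = sin((1−f)δ)/sin δ ≈ 0.565, b = sin(fδ)/sin δ ≈ 0.565.
p = a·p₁ + b·p₂ ≈ (0.453, 0.132, 0.882); φ = arcsin(p_z) ≈ 61.88°, λ = atan2(p_y, p_x) ≈ 16.21°.

≈ 62°N, 16°E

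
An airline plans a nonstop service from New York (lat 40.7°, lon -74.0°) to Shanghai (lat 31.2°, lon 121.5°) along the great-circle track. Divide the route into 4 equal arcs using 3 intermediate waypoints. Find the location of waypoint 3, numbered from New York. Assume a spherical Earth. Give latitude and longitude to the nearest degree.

≈ lat 57°, lon 132°

Write both endpoints as unit vectors p₁, p₂ with components (cos φ cos λ, cos φ sin λ, sin φ).
The central angle between the endpoints is δ = arccos(p₁·p₂) ≈ 1.862 rad (106.7°).
Interpolate at f = 3/4 with slerp weights a = sin((1−f)δ)/sin δ ≈ 0.469, b = sin(fδ)/sin δ ≈ 1.028.
p = a·p₁ + b·p₂ ≈ (-0.362, 0.408, 0.838); φ = arcsin(p_z) ≈ 56.95°, λ = atan2(p_y, p_x) ≈ 131.52°.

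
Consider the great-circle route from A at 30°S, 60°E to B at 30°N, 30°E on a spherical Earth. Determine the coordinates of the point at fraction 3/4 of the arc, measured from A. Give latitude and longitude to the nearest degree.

≈ 15°N, 38°E

From cos δ = sin φ₁ sin φ₂ + cos φ₁ cos φ₂ cos Δλ, the central angle is δ ≈ 1.160 rad (66.5°).
Interpolate at f = 3/4 with slerp weights a = sin((1−f)δ)/sin δ ≈ 0.312, b = sin(fδ)/sin δ ≈ 0.834.
p = a·p₁ + b·p₂ ≈ (0.760, 0.595, 0.261); φ = arcsin(p_z) ≈ 15.12°, λ = atan2(p_y, p_x) ≈ 38.04°.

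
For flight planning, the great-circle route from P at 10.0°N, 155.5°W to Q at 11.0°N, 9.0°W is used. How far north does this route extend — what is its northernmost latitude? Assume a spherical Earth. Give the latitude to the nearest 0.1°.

≈ 32.7°N

The great circle lies in the plane with unit normal n̂ = (p₁ × p₂)/|p₁ × p₂|.
Here n̂_z ≈ +0.841; the vertex latitude is φ_max = arccos|n̂_z| ≈ 32.7°.
Check via Clairaut: cos φ_max = |cos φ₁| · sin C = cos(10.0°)·sin(58.7°) ≈ 0.841, again giving ≈ 32.7°.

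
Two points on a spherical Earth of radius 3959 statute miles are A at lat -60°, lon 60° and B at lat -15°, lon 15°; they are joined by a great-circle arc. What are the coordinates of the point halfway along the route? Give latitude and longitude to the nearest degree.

≈ lat -39°, lon 30°

From cos δ = sin φ₁ sin φ₂ + cos φ₁ cos φ₂ cos Δλ, the central angle is δ ≈ 0.970 rad (55.6°).
Interpolate at f = 1/2 with slerp weights a = sin((1−f)δ)/sin δ ≈ 0.565, b = sin(fδ)/sin δ ≈ 0.565.
p = a·p₁ + b·p₂ ≈ (0.669, 0.386, -0.636); φ = arcsin(p_z) ≈ -39.47°, λ = atan2(p_y, p_x) ≈ 30.00°.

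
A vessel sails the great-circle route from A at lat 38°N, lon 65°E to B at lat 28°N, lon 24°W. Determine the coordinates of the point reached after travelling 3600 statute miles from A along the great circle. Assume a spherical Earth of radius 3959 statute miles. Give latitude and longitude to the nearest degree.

Write both endpoints as unit vectors p₁, p₂ with components (cos φ cos λ, cos φ sin λ, sin φ).
The central angle between the endpoints is δ = arccos(p₁·p₂) ≈ 1.265 rad (72.5°). The total great-circle distance is δ·R ≈ 1.265 × 3959 ≈ 5008 mi, so the target fraction is f = 3600/5008 ≈ 0.719.
Interpolate at f ≈ 0.719 with slerp weights a = sin((1−f)δ)/sin δ ≈ 0.365, b = sin(fδ)/sin δ ≈ 0.828.
p = a·p₁ + b·p₂ ≈ (0.789, -0.036, 0.613); φ = arcsin(p_z) ≈ 37.82°, λ = atan2(p_y, p_x) ≈ -2.65°.

≈ lat 38°N, lon 3°W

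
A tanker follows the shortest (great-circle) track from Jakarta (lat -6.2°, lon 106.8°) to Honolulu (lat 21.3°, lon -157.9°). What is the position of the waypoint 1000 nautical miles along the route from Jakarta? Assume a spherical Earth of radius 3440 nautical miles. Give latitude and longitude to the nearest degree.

≈ lat 0°, lon 122°

Write both endpoints as unit vectors p₁, p₂ with components (cos φ cos λ, cos φ sin λ, sin φ).
The central angle between the endpoints is δ = arccos(p₁·p₂) ≈ 1.696 rad (97.2°). The total great-circle distance is δ·R ≈ 1.696 × 3440 ≈ 5834 nmi, so the target fraction is f = 1000/5834 ≈ 0.171.
Interpolate at f ≈ 0.171 with slerp weights a = sin((1−f)δ)/sin δ ≈ 0.994, b = sin(fδ)/sin δ ≈ 0.289.
p = a·p₁ + b·p₂ ≈ (-0.535, 0.845, -0.002); φ = arcsin(p_z) ≈ -0.14°, λ = atan2(p_y, p_x) ≈ 122.35°.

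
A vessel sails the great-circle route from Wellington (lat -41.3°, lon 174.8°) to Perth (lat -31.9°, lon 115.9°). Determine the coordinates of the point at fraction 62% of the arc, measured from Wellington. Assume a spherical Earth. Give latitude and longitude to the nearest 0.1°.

Convert each endpoint to a unit vector on the sphere (x = cos φ cos λ, y = cos φ sin λ, z = sin φ).
The central angle between the endpoints is δ = arccos(p₁·p₂) ≈ 0.825 rad (47.3°).
Interpolate at f = 0.62 with slerp weights a = sin((1−f)δ)/sin δ ≈ 0.420, b = sin(fδ)/sin δ ≈ 0.666.
p = a·p₁ + b·p₂ ≈ (-0.561, 0.538, -0.629); φ = arcsin(p_z) ≈ -39.00°, λ = atan2(p_y, p_x) ≈ 136.24°.

≈ lat -39.0°, lon 136.2°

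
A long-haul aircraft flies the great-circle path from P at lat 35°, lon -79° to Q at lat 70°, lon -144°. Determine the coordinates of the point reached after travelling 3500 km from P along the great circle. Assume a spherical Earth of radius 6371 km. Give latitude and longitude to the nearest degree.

≈ lat 62°, lon -106°

Write both endpoints as unit vectors p₁, p₂ with components (cos φ cos λ, cos φ sin λ, sin φ).
The central angle between the endpoints is δ = arccos(p₁·p₂) ≈ 0.853 rad (48.9°). The total great-circle distance is δ·R ≈ 0.853 × 6371 ≈ 5437 km, so the target fraction is f = 3500/5437 ≈ 0.644.
Interpolate at f ≈ 0.644 with slerp weights a = sin((1−f)δ)/sin δ ≈ 0.397, b = sin(fδ)/sin δ ≈ 0.693.
p = a·p₁ + b·p₂ ≈ (-0.130, -0.459, 0.879); φ = arcsin(p_z) ≈ 61.53°, λ = atan2(p_y, p_x) ≈ -105.78°.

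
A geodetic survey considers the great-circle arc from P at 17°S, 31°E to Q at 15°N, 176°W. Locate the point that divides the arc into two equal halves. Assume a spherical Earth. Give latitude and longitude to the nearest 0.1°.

From cos δ = sin φ₁ sin φ₂ + cos φ₁ cos φ₂ cos Δλ, the central angle is δ ≈ 2.688 rad (154.0°).
Interpolate at f = 1/2 with slerp weights a = sin((1−f)δ)/sin δ ≈ 2.222, b = sin(fδ)/sin δ ≈ 2.222.
p = a·p₁ + b·p₂ ≈ (-0.320, 0.945, -0.075); φ = arcsin(p_z) ≈ -4.28°, λ = atan2(p_y, p_x) ≈ 108.69°.

≈ 4.3°S, 108.7°E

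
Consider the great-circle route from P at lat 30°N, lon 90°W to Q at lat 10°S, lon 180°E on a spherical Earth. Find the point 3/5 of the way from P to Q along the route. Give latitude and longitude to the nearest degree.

≈ lat 9°N, lon 147°W

Write both endpoints as unit vectors p₁, p₂ with components (cos φ cos λ, cos φ sin λ, sin φ).
The central angle between the endpoints is δ = arccos(p₁·p₂) ≈ 1.658 rad (95.0°).
Interpolate at f = 3/5 with slerp weights a = sin((1−f)δ)/sin δ ≈ 0.618, b = sin(fδ)/sin δ ≈ 0.842.
p = a·p₁ + b·p₂ ≈ (-0.829, -0.535, 0.163); φ = arcsin(p_z) ≈ 9.37°, λ = atan2(p_y, p_x) ≈ -147.16°.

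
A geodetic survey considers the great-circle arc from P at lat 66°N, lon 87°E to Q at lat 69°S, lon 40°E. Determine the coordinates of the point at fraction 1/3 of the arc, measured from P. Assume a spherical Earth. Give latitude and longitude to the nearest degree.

Convert each endpoint to a unit vector on the sphere (x = cos φ cos λ, y = cos φ sin λ, z = sin φ).
The central angle between the endpoints is δ = arccos(p₁·p₂) ≈ 2.424 rad (138.9°).
Interpolate at f = 1/3 with slerp weights a = sin((1−f)δ)/sin δ ≈ 1.519, b = sin(fδ)/sin δ ≈ 1.100.
p = a·p₁ + b·p₂ ≈ (0.334, 0.870, 0.362); φ = arcsin(p_z) ≈ 21.19°, λ = atan2(p_y, p_x) ≈ 69.00°.

≈ lat 21°N, lon 69°E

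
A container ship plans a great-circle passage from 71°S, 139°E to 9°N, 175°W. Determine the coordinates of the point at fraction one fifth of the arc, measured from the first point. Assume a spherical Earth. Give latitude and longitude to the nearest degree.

From cos δ = sin φ₁ sin φ₂ + cos φ₁ cos φ₂ cos Δλ, the central angle is δ ≈ 1.495 rad (85.7°).
Interpolate at f = 1/5 with slerp weights a = sin((1−f)δ)/sin δ ≈ 0.933, b = sin(fδ)/sin δ ≈ 0.295.
p = a·p₁ + b·p₂ ≈ (-0.520, 0.174, -0.836); φ = arcsin(p_z) ≈ -56.75°, λ = atan2(p_y, p_x) ≈ 161.51°.

≈ 57°S, 162°E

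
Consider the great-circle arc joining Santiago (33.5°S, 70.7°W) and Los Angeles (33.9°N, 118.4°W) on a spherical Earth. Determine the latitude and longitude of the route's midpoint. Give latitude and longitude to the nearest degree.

≈ (0°N, 94°W)

The haversine formula gives a central angle δ ≈ 1.412 rad (80.9°) between the endpoints.
Interpolate at f = 1/2 with slerp weights a = sin((1−f)δ)/sin δ ≈ 0.657, b = sin(fδ)/sin δ ≈ 0.657.
p = a·p₁ + b·p₂ ≈ (-0.078, -0.997, 0.004); φ = arcsin(p_z) ≈ 0.22°, λ = atan2(p_y, p_x) ≈ -94.49°.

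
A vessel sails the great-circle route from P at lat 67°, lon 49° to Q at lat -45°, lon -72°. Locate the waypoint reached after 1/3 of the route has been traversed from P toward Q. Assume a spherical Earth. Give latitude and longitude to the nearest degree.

≈ lat 41°, lon -26°

The haversine formula gives a central angle δ ≈ 2.487 rad (142.5°) between the endpoints.
Interpolate at f = 1/3 with slerp weights a = sin((1−f)δ)/sin δ ≈ 1.636, b = sin(fδ)/sin δ ≈ 1.211.
p = a·p₁ + b·p₂ ≈ (0.684, -0.332, 0.650); φ = arcsin(p_z) ≈ 40.53°, λ = atan2(p_y, p_x) ≈ -25.88°.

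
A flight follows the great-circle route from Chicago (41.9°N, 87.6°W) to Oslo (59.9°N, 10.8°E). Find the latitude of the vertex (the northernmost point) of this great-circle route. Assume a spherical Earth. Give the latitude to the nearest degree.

The great circle lies in the plane with unit normal n̂ = (p₁ × p₂)/|p₁ × p₂|.
Here n̂_z ≈ +0.433; the vertex latitude is φ_max = arccos|n̂_z| ≈ 64.3°.

≈ 64°N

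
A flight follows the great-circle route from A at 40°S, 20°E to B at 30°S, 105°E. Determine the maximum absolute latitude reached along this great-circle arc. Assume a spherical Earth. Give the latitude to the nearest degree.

≈ 44°S

The great circle lies in the plane with unit normal n̂ = (p₁ × p₂)/|p₁ × p₂|.
Here n̂_z ≈ +0.714; the vertex latitude is φ_max = arccos|n̂_z| ≈ 44.4°.
Check via Clairaut: cos φ_max = |cos φ₁| · sin C = cos(40.0°)·sin(111.2°) ≈ 0.714, again giving ≈ 44.4°.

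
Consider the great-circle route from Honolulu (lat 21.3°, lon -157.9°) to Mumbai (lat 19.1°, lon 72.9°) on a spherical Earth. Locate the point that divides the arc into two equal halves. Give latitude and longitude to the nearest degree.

≈ lat 41°, lon 137°

Convert each endpoint to a unit vector on the sphere (x = cos φ cos λ, y = cos φ sin λ, z = sin φ).
The central angle between the endpoints is δ = arccos(p₁·p₂) ≈ 2.024 rad (115.9°).
Interpolate at f = 1/2 with slerp weights a = sin((1−f)δ)/sin δ ≈ 0.943, b = sin(fδ)/sin δ ≈ 0.943.
p = a·p₁ + b·p₂ ≈ (-0.552, 0.521, 0.651); φ = arcsin(p_z) ≈ 40.62°, λ = atan2(p_y, p_x) ≈ 136.65°.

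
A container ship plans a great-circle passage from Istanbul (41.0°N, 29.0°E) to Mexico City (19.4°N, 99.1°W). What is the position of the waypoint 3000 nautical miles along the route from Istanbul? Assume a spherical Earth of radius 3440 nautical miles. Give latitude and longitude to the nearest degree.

Convert each endpoint to a unit vector on the sphere (x = cos φ cos λ, y = cos φ sin λ, z = sin φ).
The central angle between the endpoints is δ = arccos(p₁·p₂) ≈ 1.794 rad (102.8°). The total great-circle distance is δ·R ≈ 1.794 × 3440 ≈ 6171 nmi, so the target fraction is f = 3000/6171 ≈ 0.486.
Interpolate at f ≈ 0.486 with slerp weights a = sin((1−f)δ)/sin δ ≈ 0.817, b = sin(fδ)/sin δ ≈ 0.785.
p = a·p₁ + b·p₂ ≈ (0.422, -0.432, 0.797); φ = arcsin(p_z) ≈ 52.83°, λ = atan2(p_y, p_x) ≈ -45.68°.

≈ 53°N, 46°W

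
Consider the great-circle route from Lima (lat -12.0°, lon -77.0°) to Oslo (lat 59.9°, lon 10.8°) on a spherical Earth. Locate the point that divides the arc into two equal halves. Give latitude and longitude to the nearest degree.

≈ lat 30°, lon -50°

The haversine formula gives a central angle δ ≈ 1.733 rad (99.3°) between the endpoints.
Interpolate at f = 1/2 with slerp weights a = sin((1−f)δ)/sin δ ≈ 0.772, b = sin(fδ)/sin δ ≈ 0.772.
p = a·p₁ + b·p₂ ≈ (0.550, -0.663, 0.507); φ = arcsin(p_z) ≈ 30.49°, λ = atan2(p_y, p_x) ≈ -50.32°.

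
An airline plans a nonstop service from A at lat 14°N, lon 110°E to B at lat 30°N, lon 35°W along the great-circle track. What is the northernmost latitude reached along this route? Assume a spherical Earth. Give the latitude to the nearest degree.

The great circle lies in the plane with unit normal n̂ = (p₁ × p₂)/|p₁ × p₂|.
Here n̂_z ≈ -0.585; the vertex latitude is φ_max = arccos|n̂_z| ≈ 54.2°.

≈ 54°N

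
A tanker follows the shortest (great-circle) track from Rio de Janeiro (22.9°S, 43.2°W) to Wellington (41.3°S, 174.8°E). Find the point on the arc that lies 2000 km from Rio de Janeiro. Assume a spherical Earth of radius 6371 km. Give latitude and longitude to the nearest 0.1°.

≈ (38.3°S, 54.2°W)

Write both endpoints as unit vectors p₁, p₂ with components (cos φ cos λ, cos φ sin λ, sin φ).
The central angle between the endpoints is δ = arccos(p₁·p₂) ≈ 1.863 rad (106.8°). The total great-circle distance is δ·R ≈ 1.863 × 6371 ≈ 11872 km, so the target fraction is f = 2000/11872 ≈ 0.168.
Interpolate at f ≈ 0.168 with slerp weights a = sin((1−f)δ)/sin δ ≈ 1.044, b = sin(fδ)/sin δ ≈ 0.323.
p = a·p₁ + b·p₂ ≈ (0.460, -0.636, -0.619); φ = arcsin(p_z) ≈ -38.26°, λ = atan2(p_y, p_x) ≈ -54.15°.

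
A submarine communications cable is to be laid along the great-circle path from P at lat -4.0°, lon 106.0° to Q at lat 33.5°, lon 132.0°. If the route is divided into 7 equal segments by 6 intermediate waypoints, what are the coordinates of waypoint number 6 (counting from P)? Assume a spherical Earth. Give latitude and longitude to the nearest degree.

Write both endpoints as unit vectors p₁, p₂ with components (cos φ cos λ, cos φ sin λ, sin φ).
The central angle between the endpoints is δ = arccos(p₁·p₂) ≈ 0.782 rad (44.8°).
Interpolate at f = 6/7 with slerp weights a = sin((1−f)δ)/sin δ ≈ 0.158, b = sin(fδ)/sin δ ≈ 0.882.
p = a·p₁ + b·p₂ ≈ (-0.535, 0.698, 0.476); φ = arcsin(p_z) ≈ 28.39°, λ = atan2(p_y, p_x) ≈ 127.49°.

≈ lat 28°, lon 127°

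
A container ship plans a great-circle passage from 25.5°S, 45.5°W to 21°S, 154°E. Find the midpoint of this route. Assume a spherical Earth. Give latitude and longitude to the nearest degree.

The haversine formula gives a central angle δ ≈ 2.265 rad (129.8°) between the endpoints.
Interpolate at f = 1/2 with slerp weights a = sin((1−f)δ)/sin δ ≈ 1.179, b = sin(fδ)/sin δ ≈ 1.179.
p = a·p₁ + b·p₂ ≈ (-0.243, -0.276, -0.930); φ = arcsin(p_z) ≈ -68.39°, λ = atan2(p_y, p_x) ≈ -131.36°.

≈ 68°S, 131°W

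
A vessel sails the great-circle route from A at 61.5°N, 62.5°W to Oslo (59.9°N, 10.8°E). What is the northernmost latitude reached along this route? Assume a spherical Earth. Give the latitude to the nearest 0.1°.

≈ 65.8°N

The great circle lies in the plane with unit normal n̂ = (p₁ × p₂)/|p₁ × p₂|.
Here n̂_z ≈ +0.410; the vertex latitude is φ_max = arccos|n̂_z| ≈ 65.8°.
Check via Clairaut: cos φ_max = |cos φ₁| · sin C = cos(61.5°)·sin(59.2°) ≈ 0.410, again giving ≈ 65.8°.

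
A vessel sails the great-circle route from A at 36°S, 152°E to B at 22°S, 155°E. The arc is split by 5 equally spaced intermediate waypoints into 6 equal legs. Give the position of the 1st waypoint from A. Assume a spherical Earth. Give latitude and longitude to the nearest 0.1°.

≈ 33.7°S, 152.6°E

Convert each endpoint to a unit vector on the sphere (x = cos φ cos λ, y = cos φ sin λ, z = sin φ).
The central angle between the endpoints is δ = arccos(p₁·p₂) ≈ 0.249 rad (14.2°).
Interpolate at f = 1/6 with slerp weights a = sin((1−f)δ)/sin δ ≈ 0.836, b = sin(fδ)/sin δ ≈ 0.168.
p = a·p₁ + b·p₂ ≈ (-0.739, 0.383, -0.554); φ = arcsin(p_z) ≈ -33.67°, λ = atan2(p_y, p_x) ≈ 152.56°.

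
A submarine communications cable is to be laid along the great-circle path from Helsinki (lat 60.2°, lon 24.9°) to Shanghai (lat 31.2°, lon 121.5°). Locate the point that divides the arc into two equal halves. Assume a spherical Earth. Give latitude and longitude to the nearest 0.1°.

From cos δ = sin φ₁ sin φ₂ + cos φ₁ cos φ₂ cos Δλ, the central angle is δ ≈ 1.159 rad (66.4°).
Interpolate at f = 1/2 with slerp weights a = sin((1−f)δ)/sin δ ≈ 0.597, b = sin(fδ)/sin δ ≈ 0.597.
p = a·p₁ + b·p₂ ≈ (0.002, 0.561, 0.828); φ = arcsin(p_z) ≈ 55.89°, λ = atan2(p_y, p_x) ≈ 89.76°.

≈ lat 55.9°, lon 89.8°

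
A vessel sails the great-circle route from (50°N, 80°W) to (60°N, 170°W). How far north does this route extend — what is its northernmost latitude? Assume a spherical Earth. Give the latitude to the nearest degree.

≈ 65°N

The great circle lies in the plane with unit normal n̂ = (p₁ × p₂)/|p₁ × p₂|.
Here n̂_z ≈ -0.430; the vertex latitude is φ_max = arccos|n̂_z| ≈ 64.6°.
Check via Clairaut: cos φ_max = |cos φ₁| · sin C = cos(50.0°)·sin(41.9°) ≈ 0.430, again giving ≈ 64.6°.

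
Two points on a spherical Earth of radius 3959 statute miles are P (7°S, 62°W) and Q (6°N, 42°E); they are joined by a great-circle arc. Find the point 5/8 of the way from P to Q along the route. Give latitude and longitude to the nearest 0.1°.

≈ (1.1°N, 3.0°E)

Write both endpoints as unit vectors p₁, p₂ with components (cos φ cos λ, cos φ sin λ, sin φ).
The central angle between the endpoints is δ = arccos(p₁·p₂) ≈ 1.825 rad (104.6°).
Interpolate at f = 5/8 with slerp weights a = sin((1−f)δ)/sin δ ≈ 0.653, b = sin(fδ)/sin δ ≈ 0.939.
p = a·p₁ + b·p₂ ≈ (0.998, 0.052, 0.019); φ = arcsin(p_z) ≈ 1.06°, λ = atan2(p_y, p_x) ≈ 3.01°.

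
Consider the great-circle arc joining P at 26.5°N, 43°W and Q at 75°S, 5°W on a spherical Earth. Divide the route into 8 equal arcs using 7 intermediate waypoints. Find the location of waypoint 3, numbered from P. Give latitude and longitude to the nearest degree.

Write both endpoints as unit vectors p₁, p₂ with components (cos φ cos λ, cos φ sin λ, sin φ).
The central angle between the endpoints is δ = arccos(p₁·p₂) ≈ 1.822 rad (104.4°).
Interpolate at f = 3/8 with slerp weights a = sin((1−f)δ)/sin δ ≈ 0.937, b = sin(fδ)/sin δ ≈ 0.652.
p = a·p₁ + b·p₂ ≈ (0.782, -0.587, -0.211); φ = arcsin(p_z) ≈ -12.19°, λ = atan2(p_y, p_x) ≈ -36.90°.

≈ 12°S, 37°W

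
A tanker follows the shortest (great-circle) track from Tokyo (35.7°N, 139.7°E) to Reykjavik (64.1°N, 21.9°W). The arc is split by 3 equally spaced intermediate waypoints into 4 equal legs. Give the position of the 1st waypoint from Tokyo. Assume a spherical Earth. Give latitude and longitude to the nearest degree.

Convert each endpoint to a unit vector on the sphere (x = cos φ cos λ, y = cos φ sin λ, z = sin φ).
The central angle between the endpoints is δ = arccos(p₁·p₂) ≈ 1.381 rad (79.1°).
Interpolate at f = 1/4 with slerp weights a = sin((1−f)δ)/sin δ ≈ 0.876, b = sin(fδ)/sin δ ≈ 0.345.
p = a·p₁ + b·p₂ ≈ (-0.403, 0.404, 0.821); φ = arcsin(p_z) ≈ 55.21°, λ = atan2(p_y, p_x) ≈ 134.92°.

≈ (55°N, 135°E)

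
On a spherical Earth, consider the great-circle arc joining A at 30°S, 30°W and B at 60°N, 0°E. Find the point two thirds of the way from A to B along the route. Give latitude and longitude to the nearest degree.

From cos δ = sin φ₁ sin φ₂ + cos φ₁ cos φ₂ cos Δλ, the central angle is δ ≈ 1.629 rad (93.3°).
Interpolate at f = 2/3 with slerp weights a = sin((1−f)δ)/sin δ ≈ 0.518, b = sin(fδ)/sin δ ≈ 0.886.
p = a·p₁ + b·p₂ ≈ (0.831, -0.224, 0.509); φ = arcsin(p_z) ≈ 30.58°, λ = atan2(p_y, p_x) ≈ -15.09°.

≈ 31°N, 15°W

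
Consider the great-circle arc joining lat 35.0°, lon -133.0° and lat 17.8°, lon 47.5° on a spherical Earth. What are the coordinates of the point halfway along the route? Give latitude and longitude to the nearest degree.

From cos δ = sin φ₁ sin φ₂ + cos φ₁ cos φ₂ cos Δλ, the central angle is δ ≈ 2.220 rad (127.2°).
Interpolate at f = 1/2 with slerp weights a = sin((1−f)δ)/sin δ ≈ 1.124, b = sin(fδ)/sin δ ≈ 1.124.
p = a·p₁ + b·p₂ ≈ (0.095, 0.116, 0.989); φ = arcsin(p_z) ≈ 81.39°, λ = atan2(p_y, p_x) ≈ 50.58°.

≈ lat 81°, lon 51°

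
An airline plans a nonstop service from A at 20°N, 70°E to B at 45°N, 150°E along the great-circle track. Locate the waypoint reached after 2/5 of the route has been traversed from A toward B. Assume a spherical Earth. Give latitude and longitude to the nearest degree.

Write both endpoints as unit vectors p₁, p₂ with components (cos φ cos λ, cos φ sin λ, sin φ).
The central angle between the endpoints is δ = arccos(p₁·p₂) ≈ 1.205 rad (69.1°).
Interpolate at f = 2/5 with slerp weights a = sin((1−f)δ)/sin δ ≈ 0.709, b = sin(fδ)/sin δ ≈ 0.496.
p = a·p₁ + b·p₂ ≈ (-0.076, 0.801, 0.593); φ = arcsin(p_z) ≈ 36.40°, λ = atan2(p_y, p_x) ≈ 95.44°.

≈ 36°N, 95°E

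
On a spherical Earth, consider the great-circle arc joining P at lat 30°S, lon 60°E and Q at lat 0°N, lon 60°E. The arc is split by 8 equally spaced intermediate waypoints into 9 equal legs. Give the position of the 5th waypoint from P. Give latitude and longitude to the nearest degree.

≈ lat 13°S, lon 60°E

Convert each endpoint to a unit vector on the sphere (x = cos φ cos λ, y = cos φ sin λ, z = sin φ).
The central angle between the endpoints is δ = arccos(p₁·p₂) ≈ 0.524 rad (30.0°).
Interpolate at f = 5/9 with slerp weights a = sin((1−f)δ)/sin δ ≈ 0.461, b = sin(fδ)/sin δ ≈ 0.574.
p = a·p₁ + b·p₂ ≈ (0.487, 0.843, -0.231); φ = arcsin(p_z) ≈ -13.33°, λ = atan2(p_y, p_x) ≈ 60.00°.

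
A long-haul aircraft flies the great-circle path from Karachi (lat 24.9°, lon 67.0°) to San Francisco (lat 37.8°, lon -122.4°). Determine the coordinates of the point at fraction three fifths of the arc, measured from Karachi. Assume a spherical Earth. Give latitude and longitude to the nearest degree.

Write both endpoints as unit vectors p₁, p₂ with components (cos φ cos λ, cos φ sin λ, sin φ).
The central angle between the endpoints is δ = arccos(p₁·p₂) ≈ 2.036 rad (116.7°).
Interpolate at f = 3/5 with slerp weights a = sin((1−f)δ)/sin δ ≈ 0.814, b = sin(fδ)/sin δ ≈ 1.052.
p = a·p₁ + b·p₂ ≈ (-0.157, -0.022, 0.987); φ = arcsin(p_z) ≈ 80.89°, λ = atan2(p_y, p_x) ≈ -172.04°.

≈ lat 81°, lon -172°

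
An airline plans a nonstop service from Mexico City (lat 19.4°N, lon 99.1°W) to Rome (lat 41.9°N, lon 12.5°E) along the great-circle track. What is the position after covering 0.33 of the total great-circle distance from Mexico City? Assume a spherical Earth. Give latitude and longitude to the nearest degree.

≈ lat 39°N, lon 72°W

Write both endpoints as unit vectors p₁, p₂ with components (cos φ cos λ, cos φ sin λ, sin φ).
The central angle between the endpoints is δ = arccos(p₁·p₂) ≈ 1.607 rad (92.1°).
Interpolate at f = 0.33 with slerp weights a = sin((1−f)δ)/sin δ ≈ 0.881, b = sin(fδ)/sin δ ≈ 0.506.
p = a·p₁ + b·p₂ ≈ (0.236, -0.739, 0.631); φ = arcsin(p_z) ≈ 39.11°, λ = atan2(p_y, p_x) ≈ -72.26°.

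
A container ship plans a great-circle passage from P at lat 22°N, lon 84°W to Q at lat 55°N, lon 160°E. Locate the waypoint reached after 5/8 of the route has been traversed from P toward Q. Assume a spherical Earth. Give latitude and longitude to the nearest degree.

≈ lat 59°N, lon 139°W

Write both endpoints as unit vectors p₁, p₂ with components (cos φ cos λ, cos φ sin λ, sin φ).
The central angle between the endpoints is δ = arccos(p₁·p₂) ≈ 1.497 rad (85.8°).
Interpolate at f = 5/8 with slerp weights a = sin((1−f)δ)/sin δ ≈ 0.534, b = sin(fδ)/sin δ ≈ 0.807.
p = a·p₁ + b·p₂ ≈ (-0.383, -0.334, 0.861); φ = arcsin(p_z) ≈ 59.45°, λ = atan2(p_y, p_x) ≈ -138.94°.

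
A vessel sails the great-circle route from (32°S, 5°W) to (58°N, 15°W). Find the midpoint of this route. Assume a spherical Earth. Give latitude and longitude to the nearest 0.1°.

≈ (13.0°N, 8.8°W)

From cos δ = sin φ₁ sin φ₂ + cos φ₁ cos φ₂ cos Δλ, the central angle is δ ≈ 1.578 rad (90.4°).
Interpolate at f = 1/2 with slerp weights a = sin((1−f)δ)/sin δ ≈ 0.710, b = sin(fδ)/sin δ ≈ 0.710.
p = a·p₁ + b·p₂ ≈ (0.963, -0.150, 0.226); φ = arcsin(p_z) ≈ 13.05°, λ = atan2(p_y, p_x) ≈ -8.84°.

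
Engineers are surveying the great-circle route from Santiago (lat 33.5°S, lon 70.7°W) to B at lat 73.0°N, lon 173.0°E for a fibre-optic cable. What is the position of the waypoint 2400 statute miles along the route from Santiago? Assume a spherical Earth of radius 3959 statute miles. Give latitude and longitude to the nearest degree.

≈ lat 0°N, lon 82°W

Write both endpoints as unit vectors p₁, p₂ with components (cos φ cos λ, cos φ sin λ, sin φ).
The central angle between the endpoints is δ = arccos(p₁·p₂) ≈ 2.260 rad (129.5°). The total great-circle distance is δ·R ≈ 2.260 × 3959 ≈ 8947 mi, so the target fraction is f = 2400/8947 ≈ 0.268.
Interpolate at f ≈ 0.268 with slerp weights a = sin((1−f)δ)/sin δ ≈ 1.291, b = sin(fδ)/sin δ ≈ 0.738.
p = a·p₁ + b·p₂ ≈ (0.142, -0.990, -0.007); φ = arcsin(p_z) ≈ -0.38°, λ = atan2(p_y, p_x) ≈ -81.86°.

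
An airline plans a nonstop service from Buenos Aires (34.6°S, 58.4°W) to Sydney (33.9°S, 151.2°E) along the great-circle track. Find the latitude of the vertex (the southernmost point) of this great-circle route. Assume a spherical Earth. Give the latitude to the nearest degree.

The great circle lies in the plane with unit normal n̂ = (p₁ × p₂)/|p₁ × p₂|.
Here n̂_z ≈ -0.351; the vertex latitude is φ_max = arccos|n̂_z| ≈ 69.4°.
Check via Clairaut: cos φ_max = |cos φ₁| · sin C = cos(34.6°)·sin(154.7°) ≈ 0.351, again giving ≈ 69.4°.

≈ 69°S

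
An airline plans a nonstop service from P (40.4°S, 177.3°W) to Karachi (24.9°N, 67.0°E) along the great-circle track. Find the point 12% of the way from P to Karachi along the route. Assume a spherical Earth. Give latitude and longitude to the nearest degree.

≈ (38°S, 164°E)

The haversine formula gives a central angle δ ≈ 2.180 rad (124.9°) between the endpoints.
Interpolate at f = 0.12 with slerp weights a = sin((1−f)δ)/sin δ ≈ 1.147, b = sin(fδ)/sin δ ≈ 0.315.
p = a·p₁ + b·p₂ ≈ (-0.760, 0.222, -0.610); φ = arcsin(p_z) ≈ -37.61°, λ = atan2(p_y, p_x) ≈ 163.71°.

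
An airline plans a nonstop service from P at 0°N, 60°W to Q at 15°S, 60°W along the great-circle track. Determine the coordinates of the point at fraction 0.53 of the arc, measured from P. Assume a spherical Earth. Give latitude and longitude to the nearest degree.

≈ 8°S, 60°W

Convert each endpoint to a unit vector on the sphere (x = cos φ cos λ, y = cos φ sin λ, z = sin φ).
The central angle between the endpoints is δ = arccos(p₁·p₂) ≈ 0.262 rad (15.0°).
Interpolate at f = 0.53 with slerp weights a = sin((1−f)δ)/sin δ ≈ 0.474, b = sin(fδ)/sin δ ≈ 0.534.
p = a·p₁ + b·p₂ ≈ (0.495, -0.858, -0.138); φ = arcsin(p_z) ≈ -7.95°, λ = atan2(p_y, p_x) ≈ -60.00°.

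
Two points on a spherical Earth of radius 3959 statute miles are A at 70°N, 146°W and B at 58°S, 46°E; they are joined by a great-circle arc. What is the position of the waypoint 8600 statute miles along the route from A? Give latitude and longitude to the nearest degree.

≈ 17°S, 59°E

From cos δ = sin φ₁ sin φ₂ + cos φ₁ cos φ₂ cos Δλ, the central angle is δ ≈ 2.914 rad (167.0°). The total great-circle distance is δ·R ≈ 2.914 × 3959 ≈ 11536 mi, so the target fraction is f = 8600/11536 ≈ 0.745.
Interpolate at f ≈ 0.745 with slerp weights a = sin((1−f)δ)/sin δ ≈ 2.992, b = sin(fδ)/sin δ ≈ 3.652.
p = a·p₁ + b·p₂ ≈ (0.496, 0.820, -0.286); φ = arcsin(p_z) ≈ -16.59°, λ = atan2(p_y, p_x) ≈ 58.83°.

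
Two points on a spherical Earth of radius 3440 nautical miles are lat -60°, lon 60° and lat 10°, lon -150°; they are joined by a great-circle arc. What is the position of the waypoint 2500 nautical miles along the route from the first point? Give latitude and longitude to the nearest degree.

≈ lat -66°, lon 162°

Convert each endpoint to a unit vector on the sphere (x = cos φ cos λ, y = cos φ sin λ, z = sin φ).
The central angle between the endpoints is δ = arccos(p₁·p₂) ≈ 2.186 rad (125.2°). The total great-circle distance is δ·R ≈ 2.186 × 3440 ≈ 7519 nmi, so the target fraction is f = 2500/7519 ≈ 0.333.
Interpolate at f ≈ 0.333 with slerp weights a = sin((1−f)δ)/sin δ ≈ 1.217, b = sin(fδ)/sin δ ≈ 0.813.
p = a·p₁ + b·p₂ ≈ (-0.390, 0.126, -0.912); φ = arcsin(p_z) ≈ -65.82°, λ = atan2(p_y, p_x) ≈ 162.04°.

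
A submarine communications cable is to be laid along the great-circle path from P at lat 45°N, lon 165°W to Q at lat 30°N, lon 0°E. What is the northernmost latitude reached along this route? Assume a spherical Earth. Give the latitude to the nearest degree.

The great circle lies in the plane with unit normal n̂ = (p₁ × p₂)/|p₁ × p₂|.
Here n̂_z ≈ +0.163; the vertex latitude is φ_max = arccos|n̂_z| ≈ 80.6°.

≈ 81°N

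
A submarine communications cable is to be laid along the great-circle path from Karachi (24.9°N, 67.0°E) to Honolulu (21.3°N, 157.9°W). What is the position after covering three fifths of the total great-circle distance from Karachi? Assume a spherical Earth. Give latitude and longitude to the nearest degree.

≈ 46°N, 153°E

Write both endpoints as unit vectors p₁, p₂ with components (cos φ cos λ, cos φ sin λ, sin φ).
The central angle between the endpoints is δ = arccos(p₁·p₂) ≈ 2.033 rad (116.5°).
Interpolate at f = 3/5 with slerp weights a = sin((1−f)δ)/sin δ ≈ 0.811, b = sin(fδ)/sin δ ≈ 1.049.
p = a·p₁ + b·p₂ ≈ (-0.618, 0.310, 0.723); φ = arcsin(p_z) ≈ 46.27°, λ = atan2(p_y, p_x) ≈ 153.37°.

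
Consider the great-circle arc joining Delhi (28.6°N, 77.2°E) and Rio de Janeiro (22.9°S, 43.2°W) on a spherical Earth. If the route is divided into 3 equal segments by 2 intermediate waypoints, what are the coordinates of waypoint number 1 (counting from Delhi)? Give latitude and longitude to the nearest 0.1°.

≈ 15.5°N, 33.6°E

From cos δ = sin φ₁ sin φ₂ + cos φ₁ cos φ₂ cos Δλ, the central angle is δ ≈ 2.209 rad (126.6°).
Interpolate at f = 1/3 with slerp weights a = sin((1−f)δ)/sin δ ≈ 1.239, b = sin(fδ)/sin δ ≈ 0.836.
p = a·p₁ + b·p₂ ≈ (0.802, 0.534, 0.268); φ = arcsin(p_z) ≈ 15.53°, λ = atan2(p_y, p_x) ≈ 33.62°.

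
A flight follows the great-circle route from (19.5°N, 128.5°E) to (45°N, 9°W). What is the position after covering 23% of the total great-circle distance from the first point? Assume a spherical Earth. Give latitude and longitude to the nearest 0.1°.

≈ (39.7°N, 113.3°E)

Convert each endpoint to a unit vector on the sphere (x = cos φ cos λ, y = cos φ sin λ, z = sin φ).
The central angle between the endpoints is δ = arccos(p₁·p₂) ≈ 1.829 rad (104.8°).
Interpolate at f = 0.23 with slerp weights a = sin((1−f)δ)/sin δ ≈ 1.021, b = sin(fδ)/sin δ ≈ 0.422.
p = a·p₁ + b·p₂ ≈ (-0.304, 0.706, 0.639); φ = arcsin(p_z) ≈ 39.75°, λ = atan2(p_y, p_x) ≈ 113.29°.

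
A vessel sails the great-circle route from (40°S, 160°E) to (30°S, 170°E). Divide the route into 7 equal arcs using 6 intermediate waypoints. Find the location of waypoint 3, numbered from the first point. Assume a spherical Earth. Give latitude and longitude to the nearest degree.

≈ (36°S, 165°E)

Convert each endpoint to a unit vector on the sphere (x = cos φ cos λ, y = cos φ sin λ, z = sin φ).
The central angle between the endpoints is δ = arccos(p₁·p₂) ≈ 0.225 rad (12.9°).
Interpolate at f = 3/7 with slerp weights a = sin((1−f)δ)/sin δ ≈ 0.575, b = sin(fδ)/sin δ ≈ 0.432.
p = a·p₁ + b·p₂ ≈ (-0.782, 0.215, -0.585); φ = arcsin(p_z) ≈ -35.82°, λ = atan2(p_y, p_x) ≈ 164.59°.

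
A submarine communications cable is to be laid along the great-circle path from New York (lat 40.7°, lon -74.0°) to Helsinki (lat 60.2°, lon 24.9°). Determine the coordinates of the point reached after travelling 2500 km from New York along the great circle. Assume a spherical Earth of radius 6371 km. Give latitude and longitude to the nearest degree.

Write both endpoints as unit vectors p₁, p₂ with components (cos φ cos λ, cos φ sin λ, sin φ).
The central angle between the endpoints is δ = arccos(p₁·p₂) ≈ 1.038 rad (59.5°). The total great-circle distance is δ·R ≈ 1.038 × 6371 ≈ 6616 km, so the target fraction is f = 2500/6616 ≈ 0.378.
Interpolate at f ≈ 0.378 with slerp weights a = sin((1−f)δ)/sin δ ≈ 0.699, b = sin(fδ)/sin δ ≈ 0.444.
p = a·p₁ + b·p₂ ≈ (0.346, -0.416, 0.841); φ = arcsin(p_z) ≈ 57.22°, λ = atan2(p_y, p_x) ≈ -50.26°.

≈ lat 57°, lon -50°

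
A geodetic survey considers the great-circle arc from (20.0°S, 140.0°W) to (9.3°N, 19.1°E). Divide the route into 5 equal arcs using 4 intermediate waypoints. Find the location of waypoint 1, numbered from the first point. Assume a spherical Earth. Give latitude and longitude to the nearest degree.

≈ (30°S, 107°W)

The haversine formula gives a central angle δ ≈ 2.743 rad (157.2°) between the endpoints.
Interpolate at f = 1/5 with slerp weights a = sin((1−f)δ)/sin δ ≈ 2.091, b = sin(fδ)/sin δ ≈ 1.344.
p = a·p₁ + b·p₂ ≈ (-0.253, -0.829, -0.498); φ = arcsin(p_z) ≈ -29.88°, λ = atan2(p_y, p_x) ≈ -106.94°.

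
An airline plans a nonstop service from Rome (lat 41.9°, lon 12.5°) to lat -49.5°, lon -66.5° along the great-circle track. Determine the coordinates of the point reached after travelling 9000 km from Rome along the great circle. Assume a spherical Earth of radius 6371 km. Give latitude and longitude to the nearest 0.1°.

Convert each endpoint to a unit vector on the sphere (x = cos φ cos λ, y = cos φ sin λ, z = sin φ).
The central angle between the endpoints is δ = arccos(p₁·p₂) ≈ 1.999 rad (114.6°). The total great-circle distance is δ·R ≈ 1.999 × 6371 ≈ 12738 km, so the target fraction is f = 9000/12738 ≈ 0.707.
Interpolate at f ≈ 0.707 with slerp weights a = sin((1−f)δ)/sin δ ≈ 0.609, b = sin(fδ)/sin δ ≈ 1.086.
p = a·p₁ + b·p₂ ≈ (0.723, -0.549, -0.419); φ = arcsin(p_z) ≈ -24.78°, λ = atan2(p_y, p_x) ≈ -37.17°.

≈ lat -24.8°, lon -37.2°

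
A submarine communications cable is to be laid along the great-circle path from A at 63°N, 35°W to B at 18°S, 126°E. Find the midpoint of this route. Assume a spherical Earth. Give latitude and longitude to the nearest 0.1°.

≈ 47.0°N, 110.2°E

Convert each endpoint to a unit vector on the sphere (x = cos φ cos λ, y = cos φ sin λ, z = sin φ).
The central angle between the endpoints is δ = arccos(p₁·p₂) ≈ 2.323 rad (133.1°).
Interpolate at f = 1/2 with slerp weights a = sin((1−f)δ)/sin δ ≈ 1.257, b = sin(fδ)/sin δ ≈ 1.257.
p = a·p₁ + b·p₂ ≈ (-0.235, 0.640, 0.732); φ = arcsin(p_z) ≈ 47.02°, λ = atan2(p_y, p_x) ≈ 110.18°.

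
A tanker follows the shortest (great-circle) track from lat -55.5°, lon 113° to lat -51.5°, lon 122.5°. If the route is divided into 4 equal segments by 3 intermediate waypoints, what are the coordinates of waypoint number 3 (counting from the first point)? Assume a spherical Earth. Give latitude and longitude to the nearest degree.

Convert each endpoint to a unit vector on the sphere (x = cos φ cos λ, y = cos φ sin λ, z = sin φ).
The central angle between the endpoints is δ = arccos(p₁·p₂) ≈ 0.121 rad (6.9°).
Interpolate at f = 3/4 with slerp weights a = sin((1−f)δ)/sin δ ≈ 0.251, b = sin(fδ)/sin δ ≈ 0.751.
p = a·p₁ + b·p₂ ≈ (-0.307, 0.525, -0.794); φ = arcsin(p_z) ≈ -52.57°, λ = atan2(p_y, p_x) ≈ 120.29°.

≈ lat -53°, lon 120°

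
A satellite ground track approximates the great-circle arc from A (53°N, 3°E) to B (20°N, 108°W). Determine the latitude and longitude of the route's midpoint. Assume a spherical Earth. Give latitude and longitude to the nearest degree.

Write both endpoints as unit vectors p₁, p₂ with components (cos φ cos λ, cos φ sin λ, sin φ).
The central angle between the endpoints is δ = arccos(p₁·p₂) ≈ 1.500 rad (86.0°).
Interpolate at f = 1/2 with slerp weights a = sin((1−f)δ)/sin δ ≈ 0.683, b = sin(fδ)/sin δ ≈ 0.683.
p = a·p₁ + b·p₂ ≈ (0.212, -0.589, 0.780); φ = arcsin(p_z) ≈ 51.22°, λ = atan2(p_y, p_x) ≈ -70.19°.

≈ (51°N, 70°W)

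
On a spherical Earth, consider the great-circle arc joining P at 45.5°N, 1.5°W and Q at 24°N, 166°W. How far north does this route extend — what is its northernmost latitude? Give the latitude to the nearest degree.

≈ 80°N

The great circle lies in the plane with unit normal n̂ = (p₁ × p₂)/|p₁ × p₂|.
Here n̂_z ≈ -0.181; the vertex latitude is φ_max = arccos|n̂_z| ≈ 79.6°.
Check via Clairaut: cos φ_max = |cos φ₁| · sin C = cos(45.5°)·sin(15.0°) ≈ 0.181, again giving ≈ 79.6°.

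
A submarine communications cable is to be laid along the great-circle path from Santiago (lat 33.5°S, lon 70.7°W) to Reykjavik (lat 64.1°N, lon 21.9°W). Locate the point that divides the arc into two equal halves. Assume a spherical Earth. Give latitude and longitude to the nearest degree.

≈ lat 17°N, lon 54°W

Write both endpoints as unit vectors p₁, p₂ with components (cos φ cos λ, cos φ sin λ, sin φ).
The central angle between the endpoints is δ = arccos(p₁·p₂) ≈ 1.830 rad (104.9°).
Interpolate at f = 1/2 with slerp weights a = sin((1−f)δ)/sin δ ≈ 0.820, b = sin(fδ)/sin δ ≈ 0.820.
p = a·p₁ + b·p₂ ≈ (0.558, -0.779, 0.285); φ = arcsin(p_z) ≈ 16.56°, λ = atan2(p_y, p_x) ≈ -54.37°.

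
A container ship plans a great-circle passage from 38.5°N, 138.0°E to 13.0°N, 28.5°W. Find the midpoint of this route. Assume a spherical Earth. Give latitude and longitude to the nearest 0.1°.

Write both endpoints as unit vectors p₁, p₂ with components (cos φ cos λ, cos φ sin λ, sin φ).
The central angle between the endpoints is δ = arccos(p₁·p₂) ≈ 2.216 rad (127.0°).
Interpolate at f = 1/2 with slerp weights a = sin((1−f)δ)/sin δ ≈ 1.120, b = sin(fδ)/sin δ ≈ 1.120.
p = a·p₁ + b·p₂ ≈ (0.308, 0.066, 0.949); φ = arcsin(p_z) ≈ 71.66°, λ = atan2(p_y, p_x) ≈ 12.07°.

≈ 71.7°N, 12.1°E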